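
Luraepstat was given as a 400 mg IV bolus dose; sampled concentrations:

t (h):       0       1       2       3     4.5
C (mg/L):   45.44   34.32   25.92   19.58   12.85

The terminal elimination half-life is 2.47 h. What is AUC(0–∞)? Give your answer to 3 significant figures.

Trapezoidal AUC_0→4.5:
  [0→1]: (45.44+34.32)/2 × 1 = 39.88
  [1→2]: (34.32+25.92)/2 × 1 = 30.12
  [2→3]: (25.92+19.58)/2 × 1 = 22.75
  [3→4.5]: (19.58+12.85)/2 × 1.5 = 24.3225
  Sum = 117.0725 mg/L·h
k_e = ln2 / t½ = 0.693147 / 2.47 = 0.2806 h^-1
Extrapolated tail: C_last / k_e = 12.85 / 0.2806 = 45.795
AUC_0→∞ = 117.0725 + 45.795 = 162.8675 mg/L·h

AUC = 163 mg/L·h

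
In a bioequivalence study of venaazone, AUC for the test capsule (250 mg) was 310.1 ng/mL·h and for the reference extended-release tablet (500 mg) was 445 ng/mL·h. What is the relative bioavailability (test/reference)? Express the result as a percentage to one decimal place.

F_rel = 139.4%

F_rel = (AUC_test/D_test) / (AUC_ref/D_ref)
      = (310.1/250) / (445/500)
      = 1.2404 / 0.89 = 1.3937 = 139.37%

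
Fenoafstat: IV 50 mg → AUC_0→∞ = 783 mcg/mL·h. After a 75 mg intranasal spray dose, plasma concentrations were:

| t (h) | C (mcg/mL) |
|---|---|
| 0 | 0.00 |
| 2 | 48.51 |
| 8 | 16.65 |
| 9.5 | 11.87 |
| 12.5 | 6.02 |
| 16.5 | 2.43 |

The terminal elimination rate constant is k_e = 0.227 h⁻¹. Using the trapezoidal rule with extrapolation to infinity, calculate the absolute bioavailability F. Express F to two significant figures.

Trapezoidal AUC_0→16.5 (intranasal spray):
  [0→2]: (0.00+48.51)/2 × 2 = 48.51
  [2→8]: (48.51+16.65)/2 × 6 = 195.48
  [8→9.5]: (16.65+11.87)/2 × 1.5 = 21.39
  [9.5→12.5]: (11.87+6.02)/2 × 3 = 26.835
  [12.5→16.5]: (6.02+2.43)/2 × 4 = 16.9
  Sum = 309.115 mcg/mL·h
Tail: C_last/k_e = 2.43/0.227 = 10.705
AUC_0→∞ (intranasal spray) = 309.115 + 10.705 = 319.82 mcg/mL·h
F = (AUC_ev/D_ev)/(AUC_iv/D_iv) = (319.82/75)/(783/50) = 4.26427/15.66 = 0.2723

F = 0.27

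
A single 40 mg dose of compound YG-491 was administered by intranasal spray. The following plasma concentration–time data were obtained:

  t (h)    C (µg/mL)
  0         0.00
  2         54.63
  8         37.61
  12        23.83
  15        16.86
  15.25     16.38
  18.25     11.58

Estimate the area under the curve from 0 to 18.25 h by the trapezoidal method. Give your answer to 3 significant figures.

Trapezoidal AUC_0→18.25:
  [0→2]: (0.00+54.63)/2 × 2 = 54.63
  [2→8]: (54.63+37.61)/2 × 6 = 276.72
  [8→12]: (37.61+23.83)/2 × 4 = 122.88
  [12→15]: (23.83+16.86)/2 × 3 = 61.035
  [15→15.25]: (16.86+16.38)/2 × 0.25 = 4.155
  [15.25→18.25]: (16.38+11.58)/2 × 3 = 41.94
  Sum = 561.36 µg/mL·h

AUC = 561 µg/mL·h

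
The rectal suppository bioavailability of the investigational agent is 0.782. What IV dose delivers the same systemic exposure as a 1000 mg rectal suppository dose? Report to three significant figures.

Systemic exposure from an extravascular dose = F × D_ev, so the equivalent IV dose is F × D_ev.
D_iv = F × D_ev = 0.782 × 1000 = 782 mg

D_iv = 782 mg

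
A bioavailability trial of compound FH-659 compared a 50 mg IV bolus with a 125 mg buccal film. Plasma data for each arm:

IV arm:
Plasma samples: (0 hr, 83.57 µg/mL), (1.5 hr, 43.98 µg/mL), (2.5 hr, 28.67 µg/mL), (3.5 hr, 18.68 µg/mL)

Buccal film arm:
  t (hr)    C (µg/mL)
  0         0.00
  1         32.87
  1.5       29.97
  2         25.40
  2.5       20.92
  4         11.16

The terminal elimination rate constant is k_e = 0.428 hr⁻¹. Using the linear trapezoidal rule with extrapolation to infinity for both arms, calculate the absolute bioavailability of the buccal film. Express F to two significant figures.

Trapezoidal AUC_0→3.5 (IV):
  [0→1.5]: (83.57+43.98)/2 × 1.5 = 95.6625
  [1.5→2.5]: (43.98+28.67)/2 × 1 = 36.325
  [2.5→3.5]: (28.67+18.68)/2 × 1 = 23.675
  Sum = 155.6625 µg/mL·hr
IV tail: 18.68/0.428 = 43.645; AUC_iv,0→∞ = 155.6625 + 43.645 = 199.3075 µg/mL·hr
Trapezoidal AUC_0→4 (buccal film):
  [0→1]: (0.00+32.87)/2 × 1 = 16.435
  [1→1.5]: (32.87+29.97)/2 × 0.5 = 15.71
  [1.5→2]: (29.97+25.40)/2 × 0.5 = 13.8425
  [2→2.5]: (25.40+20.92)/2 × 0.5 = 11.58
  [2.5→4]: (20.92+11.16)/2 × 1.5 = 24.06
  Sum = 81.6275 µg/mL·hr
buccal film tail: 11.16/0.428 = 26.075; AUC_ev,0→∞ = 81.6275 + 26.075 = 107.7025 µg/mL·hr
F = (AUC_ev/D_ev)/(AUC_iv/D_iv) = (107.7025/125)/(199.3075/50) = 0.86162/3.98615 = 0.2162

F = 0.22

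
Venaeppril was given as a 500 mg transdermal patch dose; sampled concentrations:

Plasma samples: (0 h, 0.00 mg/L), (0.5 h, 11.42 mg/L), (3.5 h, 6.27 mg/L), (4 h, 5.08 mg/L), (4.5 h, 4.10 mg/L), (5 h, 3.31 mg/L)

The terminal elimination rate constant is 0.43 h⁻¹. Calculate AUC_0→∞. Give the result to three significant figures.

AUC = 44.1 mg/L·h

Trapezoidal AUC_0→5:
  [0→0.5]: (0.00+11.42)/2 × 0.5 = 2.855
  [0.5→3.5]: (11.42+6.27)/2 × 3 = 26.535
  [3.5→4]: (6.27+5.08)/2 × 0.5 = 2.8375
  [4→4.5]: (5.08+4.10)/2 × 0.5 = 2.295
  [4.5→5]: (4.10+3.31)/2 × 0.5 = 1.8525
  Sum = 36.375 mg/L·h
Extrapolated tail: C_last / k_e = 3.31 / 0.43 = 7.698
AUC_0→∞ = 36.375 + 7.698 = 44.073 mg/L·h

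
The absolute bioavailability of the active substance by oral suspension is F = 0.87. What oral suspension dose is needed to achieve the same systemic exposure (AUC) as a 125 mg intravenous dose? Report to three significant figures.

D_oral = 144 mg

For equal systemic exposure: F × D_ev = D_iv
D_ev = D_iv / F = 125 / 0.87 = 143.678 mg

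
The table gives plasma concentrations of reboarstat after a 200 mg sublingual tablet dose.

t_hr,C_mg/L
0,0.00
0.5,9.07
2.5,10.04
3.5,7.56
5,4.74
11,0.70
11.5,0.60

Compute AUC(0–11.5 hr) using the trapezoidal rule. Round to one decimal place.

Trapezoidal AUC_0→11.5:
  [0→0.5]: (0.00+9.07)/2 × 0.5 = 2.2675
  [0.5→2.5]: (9.07+10.04)/2 × 2 = 19.11
  [2.5→3.5]: (10.04+7.56)/2 × 1 = 8.8
  [3.5→5]: (7.56+4.74)/2 × 1.5 = 9.225
  [5→11]: (4.74+0.70)/2 × 6 = 16.32
  [11→11.5]: (0.70+0.60)/2 × 0.5 = 0.325
  Sum = 56.0475 mg/L·hr

AUC = 56.0 mg/L·hr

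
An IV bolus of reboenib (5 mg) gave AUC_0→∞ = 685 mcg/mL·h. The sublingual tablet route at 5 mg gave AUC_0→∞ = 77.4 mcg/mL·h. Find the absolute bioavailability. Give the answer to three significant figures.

F = 0.113

F = (AUC_ev / D_ev) / (AUC_iv / D_iv)
  = (77.4/5) / (685/5)
  = 15.48 / 137 = 0.1130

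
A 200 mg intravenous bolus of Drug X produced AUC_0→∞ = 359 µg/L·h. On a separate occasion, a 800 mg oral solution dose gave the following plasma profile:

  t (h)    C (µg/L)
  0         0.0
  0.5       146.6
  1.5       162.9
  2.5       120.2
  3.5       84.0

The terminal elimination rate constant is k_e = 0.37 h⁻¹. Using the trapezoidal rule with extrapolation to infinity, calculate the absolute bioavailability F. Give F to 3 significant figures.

Trapezoidal AUC_0→3.5 (oral solution):
  [0→0.5]: (0.0+146.6)/2 × 0.5 = 36.65
  [0.5→1.5]: (146.6+162.9)/2 × 1 = 154.75
  [1.5→2.5]: (162.9+120.2)/2 × 1 = 141.55
  [2.5→3.5]: (120.2+84.0)/2 × 1 = 102.1
  Sum = 435.05 µg/L·h
Tail: C_last/k_e = 84.0/0.37 = 227.027
AUC_0→∞ (oral solution) = 435.05 + 227.027 = 662.077 µg/L·h
F = (AUC_ev/D_ev)/(AUC_iv/D_iv) = (662.077/800)/(359/200) = 0.82759625/1.795 = 0.4611

F = 0.461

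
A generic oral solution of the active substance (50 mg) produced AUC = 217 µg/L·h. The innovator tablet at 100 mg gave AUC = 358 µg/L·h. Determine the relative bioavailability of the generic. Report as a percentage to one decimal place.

F_rel = 121.2%

F_rel = (AUC_test/D_test) / (AUC_ref/D_ref)
      = (217/50) / (358/100)
      = 4.34 / 3.58 = 1.2123 = 121.23%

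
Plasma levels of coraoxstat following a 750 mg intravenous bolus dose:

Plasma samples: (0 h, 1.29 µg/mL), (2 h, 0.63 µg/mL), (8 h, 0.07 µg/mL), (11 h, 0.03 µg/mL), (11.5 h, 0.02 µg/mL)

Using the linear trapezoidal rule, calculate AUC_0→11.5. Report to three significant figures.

Trapezoidal AUC_0→11.5:
  [0→2]: (1.29+0.63)/2 × 2 = 1.92
  [2→8]: (0.63+0.07)/2 × 6 = 2.1
  [8→11]: (0.07+0.03)/2 × 3 = 0.15
  [11→11.5]: (0.03+0.02)/2 × 0.5 = 0.0125
  Sum = 4.1825 µg/mL·h

AUC = 4.18 µg/mL·h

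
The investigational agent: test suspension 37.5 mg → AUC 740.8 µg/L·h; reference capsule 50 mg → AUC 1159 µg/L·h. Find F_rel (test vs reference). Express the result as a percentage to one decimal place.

F_rel = (AUC_test/D_test) / (AUC_ref/D_ref)
      = (740.8/37.5) / (1159/50)
      = 19.7547 / 23.18 = 0.8522 = 85.22%

F_rel = 85.2%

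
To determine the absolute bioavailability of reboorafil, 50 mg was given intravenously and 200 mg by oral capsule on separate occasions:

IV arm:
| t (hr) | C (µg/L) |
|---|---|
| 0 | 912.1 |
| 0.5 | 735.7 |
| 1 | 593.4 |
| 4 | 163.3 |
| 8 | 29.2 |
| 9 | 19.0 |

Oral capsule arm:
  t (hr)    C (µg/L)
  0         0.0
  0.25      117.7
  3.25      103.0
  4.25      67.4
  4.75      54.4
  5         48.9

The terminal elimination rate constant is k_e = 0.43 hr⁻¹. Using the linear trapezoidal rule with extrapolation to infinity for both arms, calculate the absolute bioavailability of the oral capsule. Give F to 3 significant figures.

Trapezoidal AUC_0→9 (IV):
  [0→0.5]: (912.1+735.7)/2 × 0.5 = 411.95
  [0.5→1]: (735.7+593.4)/2 × 0.5 = 332.275
  [1→4]: (593.4+163.3)/2 × 3 = 1135.05
  [4→8]: (163.3+29.2)/2 × 4 = 385.0
  [8→9]: (29.2+19.0)/2 × 1 = 24.1
  Sum = 2288.375 µg/L·hr
IV tail: 19.0/0.43 = 44.186; AUC_iv,0→∞ = 2288.375 + 44.186 = 2332.561 µg/L·hr
Trapezoidal AUC_0→5 (oral capsule):
  [0→0.25]: (0.0+117.7)/2 × 0.25 = 14.7125
  [0.25→3.25]: (117.7+103.0)/2 × 3 = 331.05
  [3.25→4.25]: (103.0+67.4)/2 × 1 = 85.2
  [4.25→4.75]: (67.4+54.4)/2 × 0.5 = 30.45
  [4.75→5]: (54.4+48.9)/2 × 0.25 = 12.9125
  Sum = 474.325 µg/L·hr
oral capsule tail: 48.9/0.43 = 113.721; AUC_ev,0→∞ = 474.325 + 113.721 = 588.046 µg/L·hr
F = (AUC_ev/D_ev)/(AUC_iv/D_iv) = (588.046/200)/(2332.561/50) = 2.94023/46.65122 = 0.0630

F = 0.0630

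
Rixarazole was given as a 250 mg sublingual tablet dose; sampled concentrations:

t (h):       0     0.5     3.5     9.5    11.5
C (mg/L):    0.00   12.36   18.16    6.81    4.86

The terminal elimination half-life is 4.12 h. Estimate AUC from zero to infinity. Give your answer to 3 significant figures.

Trapezoidal AUC_0→11.5:
  [0→0.5]: (0.00+12.36)/2 × 0.5 = 3.09
  [0.5→3.5]: (12.36+18.16)/2 × 3 = 45.78
  [3.5→9.5]: (18.16+6.81)/2 × 6 = 74.91
  [9.5→11.5]: (6.81+4.86)/2 × 2 = 11.67
  Sum = 135.45 mg/L·h
k_e = ln2 / t½ = 0.693147 / 4.12 = 0.1682 h^-1
Extrapolated tail: C_last / k_e = 4.86 / 0.1682 = 28.894
AUC_0→∞ = 135.45 + 28.894 = 164.344 mg/L·h

AUC = 164 mg/L·h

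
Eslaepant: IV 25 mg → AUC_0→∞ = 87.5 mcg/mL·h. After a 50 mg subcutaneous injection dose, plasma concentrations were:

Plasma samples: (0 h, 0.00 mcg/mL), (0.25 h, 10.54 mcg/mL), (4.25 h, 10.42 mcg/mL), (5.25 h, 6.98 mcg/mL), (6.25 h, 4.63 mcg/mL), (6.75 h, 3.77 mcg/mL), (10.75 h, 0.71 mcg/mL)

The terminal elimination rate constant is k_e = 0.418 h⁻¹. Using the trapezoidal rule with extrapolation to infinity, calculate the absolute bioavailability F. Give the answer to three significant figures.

Trapezoidal AUC_0→10.75 (subcutaneous injection):
  [0→0.25]: (0.00+10.54)/2 × 0.25 = 1.3175
  [0.25→4.25]: (10.54+10.42)/2 × 4 = 41.92
  [4.25→5.25]: (10.42+6.98)/2 × 1 = 8.7
  [5.25→6.25]: (6.98+4.63)/2 × 1 = 5.805
  [6.25→6.75]: (4.63+3.77)/2 × 0.5 = 2.1
  [6.75→10.75]: (3.77+0.71)/2 × 4 = 8.96
  Sum = 68.8025 mcg/mL·h
Tail: C_last/k_e = 0.71/0.418 = 1.699
AUC_0→∞ (subcutaneous injection) = 68.8025 + 1.699 = 70.5015 mcg/mL·h
F = (AUC_ev/D_ev)/(AUC_iv/D_iv) = (70.5015/50)/(87.5/25) = 1.41003/3.5 = 0.4029

F = 0.403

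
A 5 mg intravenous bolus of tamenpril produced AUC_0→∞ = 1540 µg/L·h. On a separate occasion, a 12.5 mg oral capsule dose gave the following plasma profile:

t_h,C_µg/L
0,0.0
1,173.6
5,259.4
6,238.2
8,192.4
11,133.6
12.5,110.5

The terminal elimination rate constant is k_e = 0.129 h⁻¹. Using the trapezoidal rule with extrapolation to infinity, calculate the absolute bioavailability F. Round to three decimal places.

Trapezoidal AUC_0→12.5 (oral capsule):
  [0→1]: (0.0+173.6)/2 × 1 = 86.8
  [1→5]: (173.6+259.4)/2 × 4 = 866.0
  [5→6]: (259.4+238.2)/2 × 1 = 248.8
  [6→8]: (238.2+192.4)/2 × 2 = 430.6
  [8→11]: (192.4+133.6)/2 × 3 = 489.0
  [11→12.5]: (133.6+110.5)/2 × 1.5 = 183.075
  Sum = 2304.275 µg/L·h
Tail: C_last/k_e = 110.5/0.129 = 856.589
AUC_0→∞ (oral capsule) = 2304.275 + 856.589 = 3160.864 µg/L·h
F = (AUC_ev/D_ev)/(AUC_iv/D_iv) = (3160.864/12.5)/(1540/5) = 252.86912/308 = 0.8210

F = 0.821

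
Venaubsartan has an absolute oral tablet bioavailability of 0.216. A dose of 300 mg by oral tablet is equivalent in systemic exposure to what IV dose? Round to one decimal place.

D_iv = 64.8 mg

Systemic exposure from an extravascular dose = F × D_ev, so the equivalent IV dose is F × D_ev.
D_iv = F × D_ev = 0.216 × 300 = 64.8 mg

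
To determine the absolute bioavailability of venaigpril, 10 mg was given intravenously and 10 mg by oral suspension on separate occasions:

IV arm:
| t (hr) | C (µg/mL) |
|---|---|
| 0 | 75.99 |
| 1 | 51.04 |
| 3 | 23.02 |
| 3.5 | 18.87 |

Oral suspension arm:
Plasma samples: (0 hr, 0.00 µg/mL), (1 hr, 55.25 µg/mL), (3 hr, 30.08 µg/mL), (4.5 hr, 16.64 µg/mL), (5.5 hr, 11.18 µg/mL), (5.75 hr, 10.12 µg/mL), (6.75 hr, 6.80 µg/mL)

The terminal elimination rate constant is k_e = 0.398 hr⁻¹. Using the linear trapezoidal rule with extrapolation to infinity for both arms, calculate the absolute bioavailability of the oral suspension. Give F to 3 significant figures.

Trapezoidal AUC_0→3.5 (IV):
  [0→1]: (75.99+51.04)/2 × 1 = 63.515
  [1→3]: (51.04+23.02)/2 × 2 = 74.06
  [3→3.5]: (23.02+18.87)/2 × 0.5 = 10.4725
  Sum = 148.0475 µg/mL·hr
IV tail: 18.87/0.398 = 47.412; AUC_iv,0→∞ = 148.0475 + 47.412 = 195.4595 µg/mL·hr
Trapezoidal AUC_0→6.75 (oral suspension):
  [0→1]: (0.00+55.25)/2 × 1 = 27.625
  [1→3]: (55.25+30.08)/2 × 2 = 85.33
  [3→4.5]: (30.08+16.64)/2 × 1.5 = 35.04
  [4.5→5.5]: (16.64+11.18)/2 × 1 = 13.91
  [5.5→5.75]: (11.18+10.12)/2 × 0.25 = 2.6625
  [5.75→6.75]: (10.12+6.80)/2 × 1 = 8.46
  Sum = 173.0275 µg/mL·hr
oral suspension tail: 6.80/0.398 = 17.085; AUC_ev,0→∞ = 173.0275 + 17.085 = 190.1125 µg/mL·hr
F = (AUC_ev/D_ev)/(AUC_iv/D_iv) = (190.1125/10)/(195.4595/10) = 19.01125/19.54595 = 0.9726

F = 0.973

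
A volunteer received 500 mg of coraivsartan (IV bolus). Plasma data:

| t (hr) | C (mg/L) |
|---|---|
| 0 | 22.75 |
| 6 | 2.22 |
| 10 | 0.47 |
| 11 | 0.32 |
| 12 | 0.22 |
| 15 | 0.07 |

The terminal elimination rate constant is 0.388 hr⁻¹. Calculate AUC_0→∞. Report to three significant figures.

AUC = 81.6 mg/L·hr

Trapezoidal AUC_0→15:
  [0→6]: (22.75+2.22)/2 × 6 = 74.91
  [6→10]: (2.22+0.47)/2 × 4 = 5.38
  [10→11]: (0.47+0.32)/2 × 1 = 0.395
  [11→12]: (0.32+0.22)/2 × 1 = 0.27
  [12→15]: (0.22+0.07)/2 × 3 = 0.435
  Sum = 81.39 mg/L·hr
Extrapolated tail: C_last / k_e = 0.07 / 0.388 = 0.180
AUC_0→∞ = 81.39 + 0.180 = 81.57 mg/L·hr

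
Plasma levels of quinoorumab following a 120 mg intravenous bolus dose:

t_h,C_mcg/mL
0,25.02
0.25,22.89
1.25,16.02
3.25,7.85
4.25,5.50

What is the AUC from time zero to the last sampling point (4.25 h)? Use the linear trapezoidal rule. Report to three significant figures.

AUC = 56.0 mcg/mL·h

Trapezoidal AUC_0→4.25:
  [0→0.25]: (25.02+22.89)/2 × 0.25 = 5.98875
  [0.25→1.25]: (22.89+16.02)/2 × 1 = 19.455
  [1.25→3.25]: (16.02+7.85)/2 × 2 = 23.87
  [3.25→4.25]: (7.85+5.50)/2 × 1 = 6.675
  Sum = 55.98875 mcg/mL·h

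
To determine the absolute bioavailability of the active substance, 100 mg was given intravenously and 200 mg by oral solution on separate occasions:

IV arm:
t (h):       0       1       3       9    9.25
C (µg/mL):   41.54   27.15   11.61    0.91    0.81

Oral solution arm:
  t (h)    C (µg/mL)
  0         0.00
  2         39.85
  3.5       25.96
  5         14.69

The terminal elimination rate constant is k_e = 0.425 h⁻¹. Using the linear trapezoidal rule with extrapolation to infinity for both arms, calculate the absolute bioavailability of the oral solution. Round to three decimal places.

Trapezoidal AUC_0→9.25 (IV):
  [0→1]: (41.54+27.15)/2 × 1 = 34.345
  [1→3]: (27.15+11.61)/2 × 2 = 38.76
  [3→9]: (11.61+0.91)/2 × 6 = 37.56
  [9→9.25]: (0.91+0.81)/2 × 0.25 = 0.215
  Sum = 110.88 µg/mL·h
IV tail: 0.81/0.425 = 1.906; AUC_iv,0→∞ = 110.88 + 1.906 = 112.786 µg/mL·h
Trapezoidal AUC_0→5 (oral solution):
  [0→2]: (0.00+39.85)/2 × 2 = 39.85
  [2→3.5]: (39.85+25.96)/2 × 1.5 = 49.3575
  [3.5→5]: (25.96+14.69)/2 × 1.5 = 30.4875
  Sum = 119.695 µg/mL·h
oral solution tail: 14.69/0.425 = 34.565; AUC_ev,0→∞ = 119.695 + 34.565 = 154.26 µg/mL·h
F = (AUC_ev/D_ev)/(AUC_iv/D_iv) = (154.26/200)/(112.786/100) = 0.7713/1.12786 = 0.6839

F = 0.684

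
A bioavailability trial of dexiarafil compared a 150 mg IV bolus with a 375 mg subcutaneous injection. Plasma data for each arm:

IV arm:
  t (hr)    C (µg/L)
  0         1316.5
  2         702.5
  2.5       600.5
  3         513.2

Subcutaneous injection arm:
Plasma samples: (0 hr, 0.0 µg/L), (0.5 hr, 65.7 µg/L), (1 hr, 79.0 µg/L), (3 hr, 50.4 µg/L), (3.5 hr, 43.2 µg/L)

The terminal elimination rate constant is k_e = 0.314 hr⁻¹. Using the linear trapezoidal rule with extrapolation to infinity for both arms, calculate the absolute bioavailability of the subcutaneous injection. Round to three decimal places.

F = 0.032

Trapezoidal AUC_0→3 (IV):
  [0→2]: (1316.5+702.5)/2 × 2 = 2019.0
  [2→2.5]: (702.5+600.5)/2 × 0.5 = 325.75
  [2.5→3]: (600.5+513.2)/2 × 0.5 = 278.425
  Sum = 2623.175 µg/L·hr
IV tail: 513.2/0.314 = 1634.395; AUC_iv,0→∞ = 2623.175 + 1634.395 = 4257.57 µg/L·hr
Trapezoidal AUC_0→3.5 (subcutaneous injection):
  [0→0.5]: (0.0+65.7)/2 × 0.5 = 16.425
  [0.5→1]: (65.7+79.0)/2 × 0.5 = 36.175
  [1→3]: (79.0+50.4)/2 × 2 = 129.4
  [3→3.5]: (50.4+43.2)/2 × 0.5 = 23.4
  Sum = 205.4 µg/L·hr
subcutaneous injection tail: 43.2/0.314 = 137.580; AUC_ev,0→∞ = 205.4 + 137.580 = 342.98 µg/L·hr
F = (AUC_ev/D_ev)/(AUC_iv/D_iv) = (342.98/375)/(4257.57/150) = 0.914613/28.3838 = 0.0322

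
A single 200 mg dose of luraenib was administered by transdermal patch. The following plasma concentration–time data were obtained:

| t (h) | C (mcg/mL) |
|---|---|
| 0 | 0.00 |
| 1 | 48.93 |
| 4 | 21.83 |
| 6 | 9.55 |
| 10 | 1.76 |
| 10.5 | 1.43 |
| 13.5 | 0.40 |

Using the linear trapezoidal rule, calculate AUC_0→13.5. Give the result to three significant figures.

Trapezoidal AUC_0→13.5:
  [0→1]: (0.00+48.93)/2 × 1 = 24.465
  [1→4]: (48.93+21.83)/2 × 3 = 106.14
  [4→6]: (21.83+9.55)/2 × 2 = 31.38
  [6→10]: (9.55+1.76)/2 × 4 = 22.62
  [10→10.5]: (1.76+1.43)/2 × 0.5 = 0.7975
  [10.5→13.5]: (1.43+0.40)/2 × 3 = 2.745
  Sum = 188.1475 mcg/mL·h

AUC = 188 mcg/mL·h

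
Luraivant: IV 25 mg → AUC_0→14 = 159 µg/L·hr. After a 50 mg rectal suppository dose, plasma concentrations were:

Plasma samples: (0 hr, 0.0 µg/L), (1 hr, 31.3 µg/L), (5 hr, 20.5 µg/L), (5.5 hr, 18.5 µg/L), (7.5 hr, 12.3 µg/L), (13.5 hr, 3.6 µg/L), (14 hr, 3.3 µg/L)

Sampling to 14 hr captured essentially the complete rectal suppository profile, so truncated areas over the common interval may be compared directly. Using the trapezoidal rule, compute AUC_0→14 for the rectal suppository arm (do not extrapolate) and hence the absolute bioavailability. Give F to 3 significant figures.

F = 0.658

Trapezoidal AUC_0→14 (rectal suppository):
  [0→1]: (0.0+31.3)/2 × 1 = 15.65
  [1→5]: (31.3+20.5)/2 × 4 = 103.6
  [5→5.5]: (20.5+18.5)/2 × 0.5 = 9.75
  [5.5→7.5]: (18.5+12.3)/2 × 2 = 30.8
  [7.5→13.5]: (12.3+3.6)/2 × 6 = 47.7
  [13.5→14]: (3.6+3.3)/2 × 0.5 = 1.725
  Sum = 209.225 µg/L·hr
F = (AUC_ev/D_ev)/(AUC_iv/D_iv) = (209.225/50)/(159/25) = 4.1845/6.36 = 0.6579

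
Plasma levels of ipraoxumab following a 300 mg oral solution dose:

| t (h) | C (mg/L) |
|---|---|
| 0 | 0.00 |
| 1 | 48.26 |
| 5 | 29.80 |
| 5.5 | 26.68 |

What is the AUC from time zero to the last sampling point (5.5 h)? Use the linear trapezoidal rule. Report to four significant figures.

Trapezoidal AUC_0→5.5:
  [0→1]: (0.00+48.26)/2 × 1 = 24.13
  [1→5]: (48.26+29.80)/2 × 4 = 156.12
  [5→5.5]: (29.80+26.68)/2 × 0.5 = 14.12
  Sum = 194.37 mg/L·h

AUC = 194.4 mg/L·h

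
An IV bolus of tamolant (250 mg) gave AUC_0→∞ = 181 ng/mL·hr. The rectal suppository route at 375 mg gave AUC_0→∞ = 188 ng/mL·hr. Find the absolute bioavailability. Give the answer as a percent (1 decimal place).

F = (AUC_ev / D_ev) / (AUC_iv / D_iv)
  = (188/375) / (181/250)
  = 0.501333 / 0.724 = 0.6924
  = 69.24%

F = 69.2%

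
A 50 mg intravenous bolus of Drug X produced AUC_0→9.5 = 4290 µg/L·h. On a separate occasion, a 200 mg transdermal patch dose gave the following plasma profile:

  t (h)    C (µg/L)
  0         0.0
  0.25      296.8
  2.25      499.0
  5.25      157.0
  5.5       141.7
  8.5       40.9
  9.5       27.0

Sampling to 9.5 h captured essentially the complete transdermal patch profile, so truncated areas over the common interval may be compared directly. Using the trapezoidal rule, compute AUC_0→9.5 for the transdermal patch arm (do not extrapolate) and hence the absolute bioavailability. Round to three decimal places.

F = 0.126

Trapezoidal AUC_0→9.5 (transdermal patch):
  [0→0.25]: (0.0+296.8)/2 × 0.25 = 37.1
  [0.25→2.25]: (296.8+499.0)/2 × 2 = 795.8
  [2.25→5.25]: (499.0+157.0)/2 × 3 = 984.0
  [5.25→5.5]: (157.0+141.7)/2 × 0.25 = 37.3375
  [5.5→8.5]: (141.7+40.9)/2 × 3 = 273.9
  [8.5→9.5]: (40.9+27.0)/2 × 1 = 33.95
  Sum = 2162.0875 µg/L·h
F = (AUC_ev/D_ev)/(AUC_iv/D_iv) = (2162.0875/200)/(4290/50) = 10.8104/85.8 = 0.1260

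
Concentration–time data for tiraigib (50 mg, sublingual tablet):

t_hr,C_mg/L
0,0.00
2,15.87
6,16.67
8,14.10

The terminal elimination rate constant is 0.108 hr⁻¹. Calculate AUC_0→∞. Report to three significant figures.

AUC = 242 mg/L·hr

Trapezoidal AUC_0→8:
  [0→2]: (0.00+15.87)/2 × 2 = 15.87
  [2→6]: (15.87+16.67)/2 × 4 = 65.08
  [6→8]: (16.67+14.10)/2 × 2 = 30.77
  Sum = 111.72 mg/L·hr
Extrapolated tail: C_last / k_e = 14.10 / 0.108 = 130.556
AUC_0→∞ = 111.72 + 130.556 = 242.276 mg/L·hr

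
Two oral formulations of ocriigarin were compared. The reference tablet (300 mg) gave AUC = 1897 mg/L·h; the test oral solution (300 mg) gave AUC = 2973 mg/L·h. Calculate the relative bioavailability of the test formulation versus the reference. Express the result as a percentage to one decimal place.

F_rel = 156.7%

F_rel = (AUC_test/D_test) / (AUC_ref/D_ref)
      = (2973/300) / (1897/300)
      = 9.91 / 6.32333 = 1.5672 = 156.72%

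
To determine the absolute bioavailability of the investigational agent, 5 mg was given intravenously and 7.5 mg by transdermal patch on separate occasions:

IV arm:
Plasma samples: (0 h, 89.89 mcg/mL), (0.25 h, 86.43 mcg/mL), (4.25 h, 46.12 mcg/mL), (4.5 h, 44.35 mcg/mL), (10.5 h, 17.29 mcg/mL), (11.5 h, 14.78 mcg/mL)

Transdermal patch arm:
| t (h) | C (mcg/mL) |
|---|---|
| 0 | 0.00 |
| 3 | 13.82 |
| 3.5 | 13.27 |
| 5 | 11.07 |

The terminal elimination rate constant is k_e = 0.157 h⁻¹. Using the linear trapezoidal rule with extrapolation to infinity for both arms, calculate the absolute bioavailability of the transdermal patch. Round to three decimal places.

F = 0.131

Trapezoidal AUC_0→11.5 (IV):
  [0→0.25]: (89.89+86.43)/2 × 0.25 = 22.04
  [0.25→4.25]: (86.43+46.12)/2 × 4 = 265.1
  [4.25→4.5]: (46.12+44.35)/2 × 0.25 = 11.30875
  [4.5→10.5]: (44.35+17.29)/2 × 6 = 184.92
  [10.5→11.5]: (17.29+14.78)/2 × 1 = 16.035
  Sum = 499.40375 mcg/mL·h
IV tail: 14.78/0.157 = 94.140; AUC_iv,0→∞ = 499.40375 + 94.140 = 593.54375 mcg/mL·h
Trapezoidal AUC_0→5 (transdermal patch):
  [0→3]: (0.00+13.82)/2 × 3 = 20.73
  [3→3.5]: (13.82+13.27)/2 × 0.5 = 6.7725
  [3.5→5]: (13.27+11.07)/2 × 1.5 = 18.255
  Sum = 45.7575 mcg/mL·h
transdermal patch tail: 11.07/0.157 = 70.510; AUC_ev,0→∞ = 45.7575 + 70.510 = 116.2675 mcg/mL·h
F = (AUC_ev/D_ev)/(AUC_iv/D_iv) = (116.2675/7.5)/(593.54375/5) = 15.5023/118.70875 = 0.1306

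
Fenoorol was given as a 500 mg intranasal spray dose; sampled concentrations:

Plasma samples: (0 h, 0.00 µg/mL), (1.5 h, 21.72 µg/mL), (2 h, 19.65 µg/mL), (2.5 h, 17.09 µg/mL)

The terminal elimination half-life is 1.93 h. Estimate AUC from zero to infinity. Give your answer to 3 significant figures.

AUC = 83.4 µg/mL·h

Trapezoidal AUC_0→2.5:
  [0→1.5]: (0.00+21.72)/2 × 1.5 = 16.29
  [1.5→2]: (21.72+19.65)/2 × 0.5 = 10.3425
  [2→2.5]: (19.65+17.09)/2 × 0.5 = 9.185
  Sum = 35.8175 µg/mL·h
k_e = ln2 / t½ = 0.693147 / 1.93 = 0.3591 h^-1
Extrapolated tail: C_last / k_e = 17.09 / 0.3591 = 47.591
AUC_0→∞ = 35.8175 + 47.591 = 83.4085 µg/mL·h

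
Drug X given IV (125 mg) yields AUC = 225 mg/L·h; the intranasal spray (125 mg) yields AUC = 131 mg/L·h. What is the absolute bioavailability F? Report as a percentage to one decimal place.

F = (AUC_ev / D_ev) / (AUC_iv / D_iv)
  = (131/125) / (225/125)
  = 1.048 / 1.8 = 0.5822
  = 58.22%

F = 58.2%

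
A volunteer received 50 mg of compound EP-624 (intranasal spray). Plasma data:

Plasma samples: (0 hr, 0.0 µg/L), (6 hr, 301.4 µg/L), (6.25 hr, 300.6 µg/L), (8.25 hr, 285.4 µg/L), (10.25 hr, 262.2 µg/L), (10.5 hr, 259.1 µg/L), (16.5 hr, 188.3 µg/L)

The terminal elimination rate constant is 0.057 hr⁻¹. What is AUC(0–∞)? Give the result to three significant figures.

AUC = 6820 µg/L·hr

Trapezoidal AUC_0→16.5:
  [0→6]: (0.0+301.4)/2 × 6 = 904.2
  [6→6.25]: (301.4+300.6)/2 × 0.25 = 75.25
  [6.25→8.25]: (300.6+285.4)/2 × 2 = 586.0
  [8.25→10.25]: (285.4+262.2)/2 × 2 = 547.6
  [10.25→10.5]: (262.2+259.1)/2 × 0.25 = 65.1625
  [10.5→16.5]: (259.1+188.3)/2 × 6 = 1342.2
  Sum = 3520.4125 µg/L·hr
Extrapolated tail: C_last / k_e = 188.3 / 0.057 = 3303.509
AUC_0→∞ = 3520.4125 + 3303.509 = 6823.9215 µg/L·hr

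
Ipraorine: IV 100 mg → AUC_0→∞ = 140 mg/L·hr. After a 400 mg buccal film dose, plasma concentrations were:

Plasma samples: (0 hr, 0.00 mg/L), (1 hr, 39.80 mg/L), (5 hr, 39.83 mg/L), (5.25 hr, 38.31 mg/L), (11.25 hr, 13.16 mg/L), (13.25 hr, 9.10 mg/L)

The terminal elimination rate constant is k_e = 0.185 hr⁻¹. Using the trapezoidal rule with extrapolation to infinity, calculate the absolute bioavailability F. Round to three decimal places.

Trapezoidal AUC_0→13.25 (buccal film):
  [0→1]: (0.00+39.80)/2 × 1 = 19.9
  [1→5]: (39.80+39.83)/2 × 4 = 159.26
  [5→5.25]: (39.83+38.31)/2 × 0.25 = 9.7675
  [5.25→11.25]: (38.31+13.16)/2 × 6 = 154.41
  [11.25→13.25]: (13.16+9.10)/2 × 2 = 22.26
  Sum = 365.5975 mg/L·hr
Tail: C_last/k_e = 9.10/0.185 = 49.189
AUC_0→∞ (buccal film) = 365.5975 + 49.189 = 414.7865 mg/L·hr
F = (AUC_ev/D_ev)/(AUC_iv/D_iv) = (414.7865/400)/(140/100) = 1.03697/1.4 = 0.7407

F = 0.741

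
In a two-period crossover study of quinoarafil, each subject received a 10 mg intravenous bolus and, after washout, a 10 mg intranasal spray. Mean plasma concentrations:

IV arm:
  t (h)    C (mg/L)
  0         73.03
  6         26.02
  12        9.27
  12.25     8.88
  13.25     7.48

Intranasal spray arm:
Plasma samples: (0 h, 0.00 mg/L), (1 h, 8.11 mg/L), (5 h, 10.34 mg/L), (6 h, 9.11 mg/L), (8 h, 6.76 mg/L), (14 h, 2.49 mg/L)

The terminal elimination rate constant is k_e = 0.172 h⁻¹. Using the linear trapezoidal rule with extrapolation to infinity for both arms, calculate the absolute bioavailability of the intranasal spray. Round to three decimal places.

Trapezoidal AUC_0→13.25 (IV):
  [0→6]: (73.03+26.02)/2 × 6 = 297.15
  [6→12]: (26.02+9.27)/2 × 6 = 105.87
  [12→12.25]: (9.27+8.88)/2 × 0.25 = 2.26875
  [12.25→13.25]: (8.88+7.48)/2 × 1 = 8.18
  Sum = 413.46875 mg/L·h
IV tail: 7.48/0.172 = 43.488; AUC_iv,0→∞ = 413.46875 + 43.488 = 456.95675 mg/L·h
Trapezoidal AUC_0→14 (intranasal spray):
  [0→1]: (0.00+8.11)/2 × 1 = 4.055
  [1→5]: (8.11+10.34)/2 × 4 = 36.9
  [5→6]: (10.34+9.11)/2 × 1 = 9.725
  [6→8]: (9.11+6.76)/2 × 2 = 15.87
  [8→14]: (6.76+2.49)/2 × 6 = 27.75
  Sum = 94.3 mg/L·h
intranasal spray tail: 2.49/0.172 = 14.477; AUC_ev,0→∞ = 94.3 + 14.477 = 108.777 mg/L·h
F = (AUC_ev/D_ev)/(AUC_iv/D_iv) = (108.777/10)/(456.95675/10) = 10.8777/45.695675 = 0.2380

F = 0.238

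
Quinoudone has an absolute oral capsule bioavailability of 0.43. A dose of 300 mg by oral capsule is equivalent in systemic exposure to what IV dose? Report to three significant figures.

D_iv = 129 mg

Systemic exposure from an extravascular dose = F × D_ev, so the equivalent IV dose is F × D_ev.
D_iv = F × D_ev = 0.43 × 300 = 129 mg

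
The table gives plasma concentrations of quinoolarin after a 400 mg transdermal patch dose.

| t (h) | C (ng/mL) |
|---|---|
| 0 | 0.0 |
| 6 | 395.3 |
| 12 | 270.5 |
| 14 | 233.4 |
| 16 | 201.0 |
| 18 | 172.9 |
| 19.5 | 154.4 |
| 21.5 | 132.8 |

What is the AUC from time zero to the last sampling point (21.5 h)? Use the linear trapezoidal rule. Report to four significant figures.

Trapezoidal AUC_0→21.5:
  [0→6]: (0.0+395.3)/2 × 6 = 1185.9
  [6→12]: (395.3+270.5)/2 × 6 = 1997.4
  [12→14]: (270.5+233.4)/2 × 2 = 503.9
  [14→16]: (233.4+201.0)/2 × 2 = 434.4
  [16→18]: (201.0+172.9)/2 × 2 = 373.9
  [18→19.5]: (172.9+154.4)/2 × 1.5 = 245.475
  [19.5→21.5]: (154.4+132.8)/2 × 2 = 287.2
  Sum = 5028.175 ng/mL·h

AUC = 5028 ng/mL·h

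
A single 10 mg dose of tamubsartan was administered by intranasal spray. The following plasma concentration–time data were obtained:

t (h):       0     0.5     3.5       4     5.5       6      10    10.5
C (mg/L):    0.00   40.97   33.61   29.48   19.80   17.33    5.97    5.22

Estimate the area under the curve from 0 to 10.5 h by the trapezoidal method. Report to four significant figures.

Trapezoidal AUC_0→10.5:
  [0→0.5]: (0.00+40.97)/2 × 0.5 = 10.2425
  [0.5→3.5]: (40.97+33.61)/2 × 3 = 111.87
  [3.5→4]: (33.61+29.48)/2 × 0.5 = 15.7725
  [4→5.5]: (29.48+19.80)/2 × 1.5 = 36.96
  [5.5→6]: (19.80+17.33)/2 × 0.5 = 9.2825
  [6→10]: (17.33+5.97)/2 × 4 = 46.6
  [10→10.5]: (5.97+5.22)/2 × 0.5 = 2.7975
  Sum = 233.525 mg/L·h

AUC = 233.5 mg/L·h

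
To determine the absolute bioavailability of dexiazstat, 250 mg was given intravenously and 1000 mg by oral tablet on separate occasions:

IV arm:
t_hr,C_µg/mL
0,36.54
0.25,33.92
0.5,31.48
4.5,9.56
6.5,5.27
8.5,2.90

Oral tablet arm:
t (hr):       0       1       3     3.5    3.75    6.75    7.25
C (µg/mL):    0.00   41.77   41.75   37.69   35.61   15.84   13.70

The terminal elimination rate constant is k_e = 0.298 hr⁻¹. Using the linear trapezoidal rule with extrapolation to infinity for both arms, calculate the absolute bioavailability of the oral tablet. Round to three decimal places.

F = 0.501

Trapezoidal AUC_0→8.5 (IV):
  [0→0.25]: (36.54+33.92)/2 × 0.25 = 8.8075
  [0.25→0.5]: (33.92+31.48)/2 × 0.25 = 8.175
  [0.5→4.5]: (31.48+9.56)/2 × 4 = 82.08
  [4.5→6.5]: (9.56+5.27)/2 × 2 = 14.83
  [6.5→8.5]: (5.27+2.90)/2 × 2 = 8.17
  Sum = 122.0625 µg/mL·hr
IV tail: 2.90/0.298 = 9.732; AUC_iv,0→∞ = 122.0625 + 9.732 = 131.7945 µg/mL·hr
Trapezoidal AUC_0→7.25 (oral tablet):
  [0→1]: (0.00+41.77)/2 × 1 = 20.885
  [1→3]: (41.77+41.75)/2 × 2 = 83.52
  [3→3.5]: (41.75+37.69)/2 × 0.5 = 19.86
  [3.5→3.75]: (37.69+35.61)/2 × 0.25 = 9.1625
  [3.75→6.75]: (35.61+15.84)/2 × 3 = 77.175
  [6.75→7.25]: (15.84+13.70)/2 × 0.5 = 7.385
  Sum = 217.9875 µg/mL·hr
oral tablet tail: 13.70/0.298 = 45.973; AUC_ev,0→∞ = 217.9875 + 45.973 = 263.9605 µg/mL·hr
F = (AUC_ev/D_ev)/(AUC_iv/D_iv) = (263.9605/1000)/(131.7945/250) = 0.2639605/0.527178 = 0.5007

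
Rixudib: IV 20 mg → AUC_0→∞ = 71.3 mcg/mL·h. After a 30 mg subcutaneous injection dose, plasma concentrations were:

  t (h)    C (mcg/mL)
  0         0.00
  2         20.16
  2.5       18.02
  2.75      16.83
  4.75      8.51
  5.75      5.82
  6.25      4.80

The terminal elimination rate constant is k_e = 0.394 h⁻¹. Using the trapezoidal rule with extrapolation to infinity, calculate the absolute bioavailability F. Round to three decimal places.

Trapezoidal AUC_0→6.25 (subcutaneous injection):
  [0→2]: (0.00+20.16)/2 × 2 = 20.16
  [2→2.5]: (20.16+18.02)/2 × 0.5 = 9.545
  [2.5→2.75]: (18.02+16.83)/2 × 0.25 = 4.35625
  [2.75→4.75]: (16.83+8.51)/2 × 2 = 25.34
  [4.75→5.75]: (8.51+5.82)/2 × 1 = 7.165
  [5.75→6.25]: (5.82+4.80)/2 × 0.5 = 2.655
  Sum = 69.22125 mcg/mL·h
Tail: C_last/k_e = 4.80/0.394 = 12.183
AUC_0→∞ (subcutaneous injection) = 69.22125 + 12.183 = 81.40425 mcg/mL·h
F = (AUC_ev/D_ev)/(AUC_iv/D_iv) = (81.40425/30)/(71.3/20) = 2.713475/3.565 = 0.7611

F = 0.761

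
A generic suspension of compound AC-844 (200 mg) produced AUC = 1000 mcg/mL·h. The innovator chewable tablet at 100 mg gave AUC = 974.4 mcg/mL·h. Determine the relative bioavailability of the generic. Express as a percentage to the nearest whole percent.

F_rel = 51%

F_rel = (AUC_test/D_test) / (AUC_ref/D_ref)
      = (1000/200) / (974.4/100)
      = 5 / 9.744 = 0.5131 = 51.31%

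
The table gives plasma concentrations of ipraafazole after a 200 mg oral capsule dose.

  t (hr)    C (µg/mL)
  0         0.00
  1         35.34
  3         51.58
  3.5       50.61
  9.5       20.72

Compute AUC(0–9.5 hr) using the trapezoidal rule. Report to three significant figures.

Trapezoidal AUC_0→9.5:
  [0→1]: (0.00+35.34)/2 × 1 = 17.67
  [1→3]: (35.34+51.58)/2 × 2 = 86.92
  [3→3.5]: (51.58+50.61)/2 × 0.5 = 25.5475
  [3.5→9.5]: (50.61+20.72)/2 × 6 = 213.99
  Sum = 344.1275 µg/mL·hr

AUC = 344 µg/mL·hr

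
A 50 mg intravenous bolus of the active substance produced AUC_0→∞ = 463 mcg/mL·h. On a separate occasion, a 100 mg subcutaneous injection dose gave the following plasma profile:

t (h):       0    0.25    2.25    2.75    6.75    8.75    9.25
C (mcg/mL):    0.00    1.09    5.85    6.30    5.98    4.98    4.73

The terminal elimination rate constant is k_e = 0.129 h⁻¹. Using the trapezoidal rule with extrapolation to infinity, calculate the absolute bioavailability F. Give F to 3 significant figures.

Trapezoidal AUC_0→9.25 (subcutaneous injection):
  [0→0.25]: (0.00+1.09)/2 × 0.25 = 0.13625
  [0.25→2.25]: (1.09+5.85)/2 × 2 = 6.94
  [2.25→2.75]: (5.85+6.30)/2 × 0.5 = 3.0375
  [2.75→6.75]: (6.30+5.98)/2 × 4 = 24.56
  [6.75→8.75]: (5.98+4.98)/2 × 2 = 10.96
  [8.75→9.25]: (4.98+4.73)/2 × 0.5 = 2.4275
  Sum = 48.06125 mcg/mL·h
Tail: C_last/k_e = 4.73/0.129 = 36.667
AUC_0→∞ (subcutaneous injection) = 48.06125 + 36.667 = 84.72825 mcg/mL·h
F = (AUC_ev/D_ev)/(AUC_iv/D_iv) = (84.72825/100)/(463/50) = 0.8472825/9.26 = 0.0915

F = 0.0915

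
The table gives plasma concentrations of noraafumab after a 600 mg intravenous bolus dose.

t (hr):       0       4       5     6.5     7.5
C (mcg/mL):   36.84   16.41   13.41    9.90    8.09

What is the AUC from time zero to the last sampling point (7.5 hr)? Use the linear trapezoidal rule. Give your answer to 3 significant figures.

Trapezoidal AUC_0→7.5:
  [0→4]: (36.84+16.41)/2 × 4 = 106.5
  [4→5]: (16.41+13.41)/2 × 1 = 14.91
  [5→6.5]: (13.41+9.90)/2 × 1.5 = 17.4825
  [6.5→7.5]: (9.90+8.09)/2 × 1 = 8.995
  Sum = 147.8875 mcg/mL·hr

AUC = 148 mcg/mL·hr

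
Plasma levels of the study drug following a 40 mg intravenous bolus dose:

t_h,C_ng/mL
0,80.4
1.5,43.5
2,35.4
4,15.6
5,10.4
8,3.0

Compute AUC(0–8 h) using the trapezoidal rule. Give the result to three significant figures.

AUC = 197 ng/mL·h

Trapezoidal AUC_0→8:
  [0→1.5]: (80.4+43.5)/2 × 1.5 = 92.925
  [1.5→2]: (43.5+35.4)/2 × 0.5 = 19.725
  [2→4]: (35.4+15.6)/2 × 2 = 51.0
  [4→5]: (15.6+10.4)/2 × 1 = 13.0
  [5→8]: (10.4+3.0)/2 × 3 = 20.1
  Sum = 196.75 ng/mL·h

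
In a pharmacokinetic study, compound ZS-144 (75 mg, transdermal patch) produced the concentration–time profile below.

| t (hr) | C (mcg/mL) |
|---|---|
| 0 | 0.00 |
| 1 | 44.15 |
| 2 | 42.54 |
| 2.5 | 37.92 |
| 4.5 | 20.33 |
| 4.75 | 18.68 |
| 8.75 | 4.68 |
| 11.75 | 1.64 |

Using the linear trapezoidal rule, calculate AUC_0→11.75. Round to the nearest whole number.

Trapezoidal AUC_0→11.75:
  [0→1]: (0.00+44.15)/2 × 1 = 22.075
  [1→2]: (44.15+42.54)/2 × 1 = 43.345
  [2→2.5]: (42.54+37.92)/2 × 0.5 = 20.115
  [2.5→4.5]: (37.92+20.33)/2 × 2 = 58.25
  [4.5→4.75]: (20.33+18.68)/2 × 0.25 = 4.87625
  [4.75→8.75]: (18.68+4.68)/2 × 4 = 46.72
  [8.75→11.75]: (4.68+1.64)/2 × 3 = 9.48
  Sum = 204.86125 mcg/mL·hr

AUC = 205 mcg/mL·hr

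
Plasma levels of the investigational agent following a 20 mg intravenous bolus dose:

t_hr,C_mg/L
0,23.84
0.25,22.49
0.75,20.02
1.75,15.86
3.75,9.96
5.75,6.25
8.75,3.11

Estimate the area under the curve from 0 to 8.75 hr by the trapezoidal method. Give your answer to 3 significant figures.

AUC = 90.4 mg/L·hr

Trapezoidal AUC_0→8.75:
  [0→0.25]: (23.84+22.49)/2 × 0.25 = 5.79125
  [0.25→0.75]: (22.49+20.02)/2 × 0.5 = 10.6275
  [0.75→1.75]: (20.02+15.86)/2 × 1 = 17.94
  [1.75→3.75]: (15.86+9.96)/2 × 2 = 25.82
  [3.75→5.75]: (9.96+6.25)/2 × 2 = 16.21
  [5.75→8.75]: (6.25+3.11)/2 × 3 = 14.04
  Sum = 90.42875 mg/L·hr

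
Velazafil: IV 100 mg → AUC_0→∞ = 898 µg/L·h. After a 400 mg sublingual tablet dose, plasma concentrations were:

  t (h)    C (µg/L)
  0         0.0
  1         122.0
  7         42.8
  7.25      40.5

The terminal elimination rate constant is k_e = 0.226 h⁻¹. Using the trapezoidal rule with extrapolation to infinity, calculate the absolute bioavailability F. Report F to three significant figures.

Trapezoidal AUC_0→7.25 (sublingual tablet):
  [0→1]: (0.0+122.0)/2 × 1 = 61.0
  [1→7]: (122.0+42.8)/2 × 6 = 494.4
  [7→7.25]: (42.8+40.5)/2 × 0.25 = 10.4125
  Sum = 565.8125 µg/L·h
Tail: C_last/k_e = 40.5/0.226 = 179.204
AUC_0→∞ (sublingual tablet) = 565.8125 + 179.204 = 745.0165 µg/L·h
F = (AUC_ev/D_ev)/(AUC_iv/D_iv) = (745.0165/400)/(898/100) = 1.86254/8.98 = 0.2074

F = 0.207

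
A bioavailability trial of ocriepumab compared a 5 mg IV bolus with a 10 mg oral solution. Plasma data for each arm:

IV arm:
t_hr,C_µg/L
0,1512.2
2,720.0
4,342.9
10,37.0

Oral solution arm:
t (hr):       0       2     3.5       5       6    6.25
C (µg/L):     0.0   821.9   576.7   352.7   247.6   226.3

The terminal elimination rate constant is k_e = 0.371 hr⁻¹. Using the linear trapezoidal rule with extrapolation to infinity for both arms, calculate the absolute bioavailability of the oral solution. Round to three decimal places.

Trapezoidal AUC_0→10 (IV):
  [0→2]: (1512.2+720.0)/2 × 2 = 2232.2
  [2→4]: (720.0+342.9)/2 × 2 = 1062.9
  [4→10]: (342.9+37.0)/2 × 6 = 1139.7
  Sum = 4434.8 µg/L·hr
IV tail: 37.0/0.371 = 99.730; AUC_iv,0→∞ = 4434.8 + 99.730 = 4534.53 µg/L·hr
Trapezoidal AUC_0→6.25 (oral solution):
  [0→2]: (0.0+821.9)/2 × 2 = 821.9
  [2→3.5]: (821.9+576.7)/2 × 1.5 = 1048.95
  [3.5→5]: (576.7+352.7)/2 × 1.5 = 697.05
  [5→6]: (352.7+247.6)/2 × 1 = 300.15
  [6→6.25]: (247.6+226.3)/2 × 0.25 = 59.2375
  Sum = 2927.2875 µg/L·hr
oral solution tail: 226.3/0.371 = 609.973; AUC_ev,0→∞ = 2927.2875 + 609.973 = 3537.2605 µg/L·hr
F = (AUC_ev/D_ev)/(AUC_iv/D_iv) = (3537.2605/10)/(4534.53/5) = 353.72605/906.906 = 0.3900

F = 0.390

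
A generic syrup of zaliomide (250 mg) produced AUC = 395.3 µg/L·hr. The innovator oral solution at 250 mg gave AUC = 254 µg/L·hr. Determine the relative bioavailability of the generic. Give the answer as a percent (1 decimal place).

F_rel = (AUC_test/D_test) / (AUC_ref/D_ref)
      = (395.3/250) / (254/250)
      = 1.5812 / 1.016 = 1.5563 = 155.63%

F_rel = 155.6%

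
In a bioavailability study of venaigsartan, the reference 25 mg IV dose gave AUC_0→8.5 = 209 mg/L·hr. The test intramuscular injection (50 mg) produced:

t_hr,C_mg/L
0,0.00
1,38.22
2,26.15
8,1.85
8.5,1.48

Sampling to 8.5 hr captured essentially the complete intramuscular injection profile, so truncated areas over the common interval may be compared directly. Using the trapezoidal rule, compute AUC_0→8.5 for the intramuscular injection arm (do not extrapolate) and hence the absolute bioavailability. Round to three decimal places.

F = 0.326

Trapezoidal AUC_0→8.5 (intramuscular injection):
  [0→1]: (0.00+38.22)/2 × 1 = 19.11
  [1→2]: (38.22+26.15)/2 × 1 = 32.185
  [2→8]: (26.15+1.85)/2 × 6 = 84.0
  [8→8.5]: (1.85+1.48)/2 × 0.5 = 0.8325
  Sum = 136.1275 mg/L·hr
F = (AUC_ev/D_ev)/(AUC_iv/D_iv) = (136.1275/50)/(209/25) = 2.72255/8.36 = 0.3257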